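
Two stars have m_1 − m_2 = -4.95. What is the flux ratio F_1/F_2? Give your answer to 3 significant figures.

95.5

F_1/F_2 = 10^(−(m_1 − m_2)/2.5) = 10^(4.95/2.5) = 10^1.980 = 95.50.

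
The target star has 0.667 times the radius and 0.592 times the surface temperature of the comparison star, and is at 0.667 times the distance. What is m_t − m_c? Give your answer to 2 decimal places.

2.28

L_t/L_c = (0.667)²(0.592)⁴ = 0.05464.
F_t/F_c = (L_t/L_c)/(d_t/d_c)² = 0.05464/0.4449 = 0.1228.
m_t − m_c = −2.5 log₁₀(0.1228) = 2.28.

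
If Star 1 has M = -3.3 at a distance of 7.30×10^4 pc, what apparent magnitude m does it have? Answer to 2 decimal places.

16.02

m = M + 5 log₁₀(d/10 pc) = -3.3 + 5 log₁₀(7.30×10^4/10)
  = -3.3 + 5 × 3.863 = -3.3 + 19.32 = 16.02.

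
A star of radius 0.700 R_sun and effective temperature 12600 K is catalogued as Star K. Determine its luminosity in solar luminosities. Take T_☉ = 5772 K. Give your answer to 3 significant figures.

L/L_☉ = (R/R_☉)² (T/T_☉)⁴ = (0.700)² × (12600/5772)⁴
       = 0.4900 × (2.183)⁴ = 0.4900 × 22.71 = 11.13.

11.1 solar luminosities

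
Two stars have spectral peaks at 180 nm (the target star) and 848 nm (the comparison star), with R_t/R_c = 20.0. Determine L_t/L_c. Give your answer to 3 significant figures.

1.97×10^5

Wien's law gives T ∝ 1/λ_max, so T_t/T_c = λ_c/λ_t = 848/180 = 4.711.
Then L ∝ R²T⁴ gives L_t/L_c = (20.0)² × (4.711)⁴ = 400.0 × 492.6 = 1.970×10^5.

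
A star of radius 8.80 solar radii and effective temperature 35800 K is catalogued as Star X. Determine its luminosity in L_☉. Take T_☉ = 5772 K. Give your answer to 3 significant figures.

1.15×10^5 L_☉

L/L_☉ = (R/R_☉)² (T/T_☉)⁴ = (8.80)² × (35800/5772)⁴
       = 77.44 × (6.202)⁴ = 77.44 × 1480 = 1.146×10^5.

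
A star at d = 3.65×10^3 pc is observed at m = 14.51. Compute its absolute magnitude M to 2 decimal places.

M = m − 5 log₁₀(d/10 pc) = 14.51 − 5 log₁₀(3.65×10^3/10)
  = 14.51 − 5 × 2.562 = 14.51 − 12.81 = 1.70.

1.70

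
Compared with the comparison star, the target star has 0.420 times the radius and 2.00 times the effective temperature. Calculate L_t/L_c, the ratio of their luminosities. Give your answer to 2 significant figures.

From the Stefan–Boltzmann law, L ∝ R²T⁴, so
L_t/L_c = (R_t/R_c)² (T_t/T_c)⁴ = (0.420)² × (2.00)⁴ = 0.1764 × 16.00 = 2.822.

2.8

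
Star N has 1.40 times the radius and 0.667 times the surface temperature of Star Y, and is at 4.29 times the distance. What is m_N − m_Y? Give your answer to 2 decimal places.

L_N/L_Y = (1.40)²(0.667)⁴ = 0.3879.
F_N/F_Y = (L_N/L_Y)/(d_N/d_Y)² = 0.3879/18.40 = 0.02108.
m_N − m_Y = −2.5 log₁₀(0.02108) = 4.19.

4.19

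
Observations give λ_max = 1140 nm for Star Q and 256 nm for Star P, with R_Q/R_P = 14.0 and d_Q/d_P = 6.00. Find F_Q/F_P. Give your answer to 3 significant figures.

Wien's law: T_Q/T_P = λ_P/λ_Q = 256/1140 = 0.2246.
L_Q/L_P = (R_Q/R_P)²(T_Q/T_P)⁴ = (14.0)²(0.2246)⁴ = 0.4984.
F_Q/F_P = (L_Q/L_P)/(d_Q/d_P)² = 0.4984/(6.00)² = 0.01385.

0.0138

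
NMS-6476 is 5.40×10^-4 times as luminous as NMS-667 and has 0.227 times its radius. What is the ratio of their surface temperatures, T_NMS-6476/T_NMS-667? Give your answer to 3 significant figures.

0.320

L ∝ R²T⁴ gives T ∝ (L/R²)^(1/4), so
T_NMS-6476/T_NMS-667 = (5.40×10^-4 / 0.227²)^(1/4) = (0.01048)^(1/4) = 0.3200.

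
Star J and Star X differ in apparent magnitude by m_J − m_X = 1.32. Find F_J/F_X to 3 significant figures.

F_J/F_X = 10^(−(m_J − m_X)/2.5) = 10^(-1.32/2.5) = 10^-0.528 = 0.2965.

0.296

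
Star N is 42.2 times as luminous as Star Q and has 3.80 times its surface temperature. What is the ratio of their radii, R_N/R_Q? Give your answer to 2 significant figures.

0.45

L ∝ R²T⁴ gives R ∝ √L / T², so
R_N/R_Q = √(42.2) / (3.80)² = 6.496 / 14.44 = 0.4499.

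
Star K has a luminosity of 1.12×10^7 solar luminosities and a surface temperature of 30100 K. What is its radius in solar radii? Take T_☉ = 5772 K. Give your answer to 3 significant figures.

123 solar radii

R/R_☉ = √(L/L_☉) / (T/T_☉)² = √(1.12×10^7) / (5.215)²
       = 3347 / 27.19 = 123.1.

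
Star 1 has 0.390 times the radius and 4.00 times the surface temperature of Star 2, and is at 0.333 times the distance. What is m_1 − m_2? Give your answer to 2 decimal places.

L_1/L_2 = (0.390)²(4.00)⁴ = 38.94.
F_1/F_2 = (L_1/L_2)/(d_1/d_2)² = 38.94/0.1109 = 351.1.
m_1 − m_2 = −2.5 log₁₀(351.1) = -6.36.

-6.36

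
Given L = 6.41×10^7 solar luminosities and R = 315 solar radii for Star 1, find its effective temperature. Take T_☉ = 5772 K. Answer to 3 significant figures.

2.91×10^4 K

T/T_☉ = (L/L_☉)^(1/4) / (R/R_☉)^(1/2)
T = 5772 × (6.41×10^7)^(1/4) / √(315) = 5772 × 89.48 / 17.75 = 2.910×10^4 K.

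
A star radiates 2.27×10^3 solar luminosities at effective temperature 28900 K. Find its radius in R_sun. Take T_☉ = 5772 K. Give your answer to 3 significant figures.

1.90 R_sun

R/R_☉ = √(L/L_☉) / (T/T_☉)² = √(2.27×10^3) / (5.007)²
       = 47.64 / 25.07 = 1.901.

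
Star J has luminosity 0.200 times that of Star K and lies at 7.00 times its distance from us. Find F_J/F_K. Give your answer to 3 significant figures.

F = L/(4πd²), so F_J/F_K = (L_J/L_K) / (d_J/d_K)²
= 0.200 / (7.00)² = 0.200 / 49.00 = 0.004082.

0.00408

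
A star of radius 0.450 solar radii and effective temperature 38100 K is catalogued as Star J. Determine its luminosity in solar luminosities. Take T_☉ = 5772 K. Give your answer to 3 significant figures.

384 solar luminosities

L/L_☉ = (R/R_☉)² (T/T_☉)⁴ = (0.450)² × (38100/5772)⁴
       = 0.2025 × (6.601)⁴ = 0.2025 × 1898 = 384.4.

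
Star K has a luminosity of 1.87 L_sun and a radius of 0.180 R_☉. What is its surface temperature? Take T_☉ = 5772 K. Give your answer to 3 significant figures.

T/T_☉ = (L/L_☉)^(1/4) / (R/R_☉)^(1/2)
T = 5772 × (1.87)^(1/4) / √(0.180) = 5772 × 1.169 / 0.4243 = 1.591×10^4 K.

1.59×10^4 K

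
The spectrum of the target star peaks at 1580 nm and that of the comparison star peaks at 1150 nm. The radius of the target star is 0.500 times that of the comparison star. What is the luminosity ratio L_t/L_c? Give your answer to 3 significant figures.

0.0702

Wien's law gives T ∝ 1/λ_max, so T_t/T_c = λ_c/λ_t = 1150/1580 = 0.7278.
Then L ∝ R²T⁴ gives L_t/L_c = (0.500)² × (0.7278)⁴ = 0.2500 × 0.2806 = 0.07016.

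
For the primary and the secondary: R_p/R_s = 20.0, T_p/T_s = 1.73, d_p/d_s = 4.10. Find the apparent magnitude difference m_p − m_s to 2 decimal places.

-5.82

L_p/L_s = (20.0)²(1.73)⁴ = 3583.
F_p/F_s = (L_p/L_s)/(d_p/d_s)² = 3583/16.81 = 213.1.
m_p − m_s = −2.5 log₁₀(213.1) = -5.82.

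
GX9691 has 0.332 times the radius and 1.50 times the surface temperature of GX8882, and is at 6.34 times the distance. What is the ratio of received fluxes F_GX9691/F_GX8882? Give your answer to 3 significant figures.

0.0139

L_GX9691/L_GX8882 = (R_GX9691/R_GX8882)²(T_GX9691/T_GX8882)⁴ = (0.332)² × (1.50)⁴ = 0.5580.
F_GX9691/F_GX8882 = (L_GX9691/L_GX8882)/(d_GX9691/d_GX8882)² = 0.5580 / (6.34)² = 0.01388.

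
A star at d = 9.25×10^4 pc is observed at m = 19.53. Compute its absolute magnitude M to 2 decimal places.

-0.30

M = m − 5 log₁₀(d/10 pc) = 19.53 − 5 log₁₀(9.25×10^4/10)
  = 19.53 − 5 × 3.966 = 19.53 − 19.83 = -0.30.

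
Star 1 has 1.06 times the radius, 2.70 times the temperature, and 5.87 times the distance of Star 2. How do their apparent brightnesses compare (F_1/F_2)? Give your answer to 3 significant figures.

1.73

L_1/L_2 = (R_1/R_2)²(T_1/T_2)⁴ = (1.06)² × (2.70)⁴ = 59.71.
F_1/F_2 = (L_1/L_2)/(d_1/d_2)² = 59.71 / (5.87)² = 1.733.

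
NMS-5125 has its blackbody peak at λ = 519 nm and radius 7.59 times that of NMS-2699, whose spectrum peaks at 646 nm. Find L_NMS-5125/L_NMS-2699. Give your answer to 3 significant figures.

138

Wien's law gives T ∝ 1/λ_max, so T_NMS-5125/T_NMS-2699 = λ_NMS-2699/λ_NMS-5125 = 646/519 = 1.245.
Then L ∝ R²T⁴ gives L_NMS-5125/L_NMS-2699 = (7.59)² × (1.245)⁴ = 57.61 × 2.400 = 138.3.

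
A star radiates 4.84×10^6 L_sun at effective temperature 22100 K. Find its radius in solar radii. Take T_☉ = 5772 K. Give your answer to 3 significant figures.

150 solar radii

R/R_☉ = √(L/L_☉) / (T/T_☉)² = √(4.84×10^6) / (3.829)²
       = 2200 / 14.66 = 150.1.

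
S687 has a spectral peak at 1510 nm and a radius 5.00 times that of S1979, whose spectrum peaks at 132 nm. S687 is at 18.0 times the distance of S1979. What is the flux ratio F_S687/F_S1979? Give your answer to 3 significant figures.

Wien's law: T_S687/T_S1979 = λ_S1979/λ_S687 = 132/1510 = 0.08742.
L_S687/L_S1979 = (R_S687/R_S1979)²(T_S687/T_S1979)⁴ = (5.00)²(0.08742)⁴ = 0.001460.
F_S687/F_S1979 = (L_S687/L_S1979)/(d_S687/d_S1979)² = 0.001460/(18.0)² = 4.506×10^-6.

4.51×10^-6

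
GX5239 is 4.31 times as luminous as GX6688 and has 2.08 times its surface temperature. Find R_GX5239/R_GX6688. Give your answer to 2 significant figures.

L ∝ R²T⁴ gives R ∝ √L / T², so
R_GX5239/R_GX6688 = √(4.31) / (2.08)² = 2.076 / 4.326 = 0.4799.

0.48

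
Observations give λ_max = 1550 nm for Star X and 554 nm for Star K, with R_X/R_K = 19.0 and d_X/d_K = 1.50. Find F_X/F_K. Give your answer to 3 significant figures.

2.62

Wien's law: T_X/T_K = λ_K/λ_X = 554/1550 = 0.3574.
L_X/L_K = (R_X/R_K)²(T_X/T_K)⁴ = (19.0)²(0.3574)⁴ = 5.891.
F_X/F_K = (L_X/L_K)/(d_X/d_K)² = 5.891/(1.50)² = 2.618.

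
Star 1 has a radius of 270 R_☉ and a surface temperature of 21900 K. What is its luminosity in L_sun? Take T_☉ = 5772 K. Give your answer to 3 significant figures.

1.51×10^7 L_sun

L/L_☉ = (R/R_☉)² (T/T_☉)⁴ = (270)² × (21900/5772)⁴
       = 7.290×10^4 × (3.794)⁴ = 7.290×10^4 × 207.2 = 1.511×10^7.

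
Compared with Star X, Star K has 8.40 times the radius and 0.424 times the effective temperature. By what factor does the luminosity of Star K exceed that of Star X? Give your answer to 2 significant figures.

2.3

From the Stefan–Boltzmann law, L ∝ R²T⁴, so
L_K/L_X = (R_K/R_X)² (T_K/T_X)⁴ = (8.40)² × (0.424)⁴ = 70.56 × 0.03232 = 2.280.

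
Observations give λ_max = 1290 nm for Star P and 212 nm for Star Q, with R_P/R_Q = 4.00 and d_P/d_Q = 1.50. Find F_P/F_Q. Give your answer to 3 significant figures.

0.00519

Wien's law: T_P/T_Q = λ_Q/λ_P = 212/1290 = 0.1643.
L_P/L_Q = (R_P/R_Q)²(T_P/T_Q)⁴ = (4.00)²(0.1643)⁴ = 0.01167.
F_P/F_Q = (L_P/L_Q)/(d_P/d_Q)² = 0.01167/(1.50)² = 0.005187.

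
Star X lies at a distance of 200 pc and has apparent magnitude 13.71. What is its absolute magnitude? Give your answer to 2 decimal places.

7.20

M = m − 5 log₁₀(d/10 pc) = 13.71 − 5 log₁₀(200/10)
  = 13.71 − 5 × 1.301 = 13.71 − 6.51 = 7.20.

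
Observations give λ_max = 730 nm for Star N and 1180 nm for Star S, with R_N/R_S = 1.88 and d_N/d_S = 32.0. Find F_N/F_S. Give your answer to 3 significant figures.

0.0236

Wien's law: T_N/T_S = λ_S/λ_N = 1180/730 = 1.616.
L_N/L_S = (R_N/R_S)²(T_N/T_S)⁴ = (1.88)²(1.616)⁴ = 24.13.
F_N/F_S = (L_N/L_S)/(d_N/d_S)² = 24.13/(32.0)² = 0.02356.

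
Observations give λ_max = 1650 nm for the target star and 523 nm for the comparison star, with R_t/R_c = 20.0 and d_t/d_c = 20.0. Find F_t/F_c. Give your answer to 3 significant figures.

0.0101

Wien's law: T_t/T_c = λ_c/λ_t = 523/1650 = 0.3170.
L_t/L_c = (R_t/R_c)²(T_t/T_c)⁴ = (20.0)²(0.3170)⁴ = 4.038.
F_t/F_c = (L_t/L_c)/(d_t/d_c)² = 4.038/(20.0)² = 0.01009.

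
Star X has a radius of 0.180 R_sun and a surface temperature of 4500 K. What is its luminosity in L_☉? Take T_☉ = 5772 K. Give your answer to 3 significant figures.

L/L_☉ = (R/R_☉)² (T/T_☉)⁴ = (0.180)² × (4500/5772)⁴
       = 0.03240 × (0.7796)⁴ = 0.03240 × 0.3694 = 0.01197.

0.0120 L_☉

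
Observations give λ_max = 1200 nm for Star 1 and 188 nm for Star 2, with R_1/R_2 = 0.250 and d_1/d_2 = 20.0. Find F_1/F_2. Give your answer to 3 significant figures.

Wien's law: T_1/T_2 = λ_2/λ_1 = 188/1200 = 0.1567.
L_1/L_2 = (R_1/R_2)²(T_1/T_2)⁴ = (0.250)²(0.1567)⁴ = 3.765×10^-5.
F_1/F_2 = (L_1/L_2)/(d_1/d_2)² = 3.765×10^-5/(20.0)² = 9.413×10^-8.

9.41×10^-8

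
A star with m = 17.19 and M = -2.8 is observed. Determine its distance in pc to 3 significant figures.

m − M = 5 log₁₀(d/10 pc)
17.19 − (-2.8) = 19.99 = 5 log₁₀(d/10)
d = 10 × 10^(19.99/5) = 10 × 10^3.998 = 9.954×10^4 pc.

9.95×10^4 pc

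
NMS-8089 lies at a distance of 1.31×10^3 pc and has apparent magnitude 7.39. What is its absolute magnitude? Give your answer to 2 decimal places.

-3.20

M = m − 5 log₁₀(d/10 pc) = 7.39 − 5 log₁₀(1.31×10^3/10)
  = 7.39 − 5 × 2.117 = 7.39 − 10.59 = -3.20.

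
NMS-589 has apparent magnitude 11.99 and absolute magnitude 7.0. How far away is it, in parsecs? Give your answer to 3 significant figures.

m − M = 5 log₁₀(d/10 pc)
11.99 − (7.0) = 4.99 = 5 log₁₀(d/10)
d = 10 × 10^(4.99/5) = 10 × 10^0.998 = 99.54 pc.

99.5 pc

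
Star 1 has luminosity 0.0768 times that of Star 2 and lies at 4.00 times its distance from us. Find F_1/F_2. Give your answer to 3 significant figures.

0.00480

F = L/(4πd²), so F_1/F_2 = (L_1/L_2) / (d_1/d_2)²
= 0.0768 / (4.00)² = 0.0768 / 16.00 = 0.004800.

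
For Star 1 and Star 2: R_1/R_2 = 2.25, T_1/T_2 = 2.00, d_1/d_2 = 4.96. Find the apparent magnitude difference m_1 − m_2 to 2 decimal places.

L_1/L_2 = (2.25)²(2.00)⁴ = 81.00.
F_1/F_2 = (L_1/L_2)/(d_1/d_2)² = 81.00/24.60 = 3.292.
m_1 − m_2 = −2.5 log₁₀(3.292) = -1.29.

-1.29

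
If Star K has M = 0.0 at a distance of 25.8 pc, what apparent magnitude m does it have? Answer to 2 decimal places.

m = M + 5 log₁₀(d/10 pc) = 0.0 + 5 log₁₀(25.8/10)
  = 0.0 + 5 × 0.412 = 0.0 + 2.06 = 2.06.

2.06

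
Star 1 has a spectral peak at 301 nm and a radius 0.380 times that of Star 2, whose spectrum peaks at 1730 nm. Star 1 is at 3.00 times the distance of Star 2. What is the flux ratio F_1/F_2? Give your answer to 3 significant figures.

17.5

Wien's law: T_1/T_2 = λ_2/λ_1 = 1730/301 = 5.748.
L_1/L_2 = (R_1/R_2)²(T_1/T_2)⁴ = (0.380)²(5.748)⁴ = 157.6.
F_1/F_2 = (L_1/L_2)/(d_1/d_2)² = 157.6/(3.00)² = 17.51.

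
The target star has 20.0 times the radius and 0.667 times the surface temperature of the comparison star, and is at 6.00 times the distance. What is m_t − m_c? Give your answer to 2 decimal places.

L_t/L_c = (20.0)²(0.667)⁴ = 79.17.
F_t/F_c = (L_t/L_c)/(d_t/d_c)² = 79.17/36.00 = 2.199.
m_t − m_c = −2.5 log₁₀(2.199) = -0.86.

-0.86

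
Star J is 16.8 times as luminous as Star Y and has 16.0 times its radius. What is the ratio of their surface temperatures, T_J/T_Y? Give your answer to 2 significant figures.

0.51

L ∝ R²T⁴ gives T ∝ (L/R²)^(1/4), so
T_J/T_Y = (16.8 / 16.0²)^(1/4) = (0.06563)^(1/4) = 0.5061.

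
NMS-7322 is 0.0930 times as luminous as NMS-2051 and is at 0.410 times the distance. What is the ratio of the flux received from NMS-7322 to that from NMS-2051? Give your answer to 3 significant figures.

0.553

F = L/(4πd²), so F_NMS-7322/F_NMS-2051 = (L_NMS-7322/L_NMS-2051) / (d_NMS-7322/d_NMS-2051)²
= 0.0930 / (0.410)² = 0.0930 / 0.1681 = 0.5532.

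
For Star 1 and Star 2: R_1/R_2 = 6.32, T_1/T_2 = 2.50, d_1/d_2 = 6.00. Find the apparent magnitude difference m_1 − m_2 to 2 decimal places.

-4.09

L_1/L_2 = (6.32)²(2.50)⁴ = 1560.
F_1/F_2 = (L_1/L_2)/(d_1/d_2)² = 1560/36.00 = 43.34.
m_1 − m_2 = −2.5 log₁₀(43.34) = -4.09.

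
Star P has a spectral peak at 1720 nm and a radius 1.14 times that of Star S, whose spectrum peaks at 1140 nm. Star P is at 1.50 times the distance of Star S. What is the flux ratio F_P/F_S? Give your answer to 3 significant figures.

0.111

Wien's law: T_P/T_S = λ_S/λ_P = 1140/1720 = 0.6628.
L_P/L_S = (R_P/R_S)²(T_P/T_S)⁴ = (1.14)²(0.6628)⁴ = 0.2508.
F_P/F_S = (L_P/L_S)/(d_P/d_S)² = 0.2508/(1.50)² = 0.1115.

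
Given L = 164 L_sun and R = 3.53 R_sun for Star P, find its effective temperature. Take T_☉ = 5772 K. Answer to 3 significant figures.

T/T_☉ = (L/L_☉)^(1/4) / (R/R_☉)^(1/2)
T = 5772 × (164)^(1/4) / √(3.53) = 5772 × 3.579 / 1.879 = 1.099×10^4 K.

1.10×10^4 K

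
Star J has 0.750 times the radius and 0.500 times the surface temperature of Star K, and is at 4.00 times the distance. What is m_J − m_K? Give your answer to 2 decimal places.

6.65

L_J/L_K = (0.750)²(0.500)⁴ = 0.03516.
F_J/F_K = (L_J/L_K)/(d_J/d_K)² = 0.03516/16.00 = 0.002197.
m_J − m_K = −2.5 log₁₀(0.002197) = 6.65.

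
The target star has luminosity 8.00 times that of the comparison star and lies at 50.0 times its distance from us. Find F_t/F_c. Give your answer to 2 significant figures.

F = L/(4πd²), so F_t/F_c = (L_t/L_c) / (d_t/d_c)²
= 8.00 / (50.0)² = 8.00 / 2500 = 0.003200.

0.0032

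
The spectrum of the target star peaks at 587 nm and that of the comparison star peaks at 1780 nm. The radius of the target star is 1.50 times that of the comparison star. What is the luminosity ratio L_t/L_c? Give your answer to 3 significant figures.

190

Wien's law gives T ∝ 1/λ_max, so T_t/T_c = λ_c/λ_t = 1780/587 = 3.032.
Then L ∝ R²T⁴ gives L_t/L_c = (1.50)² × (3.032)⁴ = 2.250 × 84.55 = 190.2.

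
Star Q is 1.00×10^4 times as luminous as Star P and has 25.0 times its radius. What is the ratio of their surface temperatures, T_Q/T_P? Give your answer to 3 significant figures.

L ∝ R²T⁴ gives T ∝ (L/R²)^(1/4), so
T_Q/T_P = (1.00×10^4 / 25.0²)^(1/4) = (16.00)^(1/4) = 2.000.

2.00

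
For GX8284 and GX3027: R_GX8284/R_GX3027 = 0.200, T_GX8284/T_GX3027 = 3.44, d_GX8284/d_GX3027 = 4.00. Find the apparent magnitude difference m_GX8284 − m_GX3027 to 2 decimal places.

L_GX8284/L_GX3027 = (0.200)²(3.44)⁴ = 5.601.
F_GX8284/F_GX3027 = (L_GX8284/L_GX3027)/(d_GX8284/d_GX3027)² = 5.601/16.00 = 0.3501.
m_GX8284 − m_GX3027 = −2.5 log₁₀(0.3501) = 1.14.

1.14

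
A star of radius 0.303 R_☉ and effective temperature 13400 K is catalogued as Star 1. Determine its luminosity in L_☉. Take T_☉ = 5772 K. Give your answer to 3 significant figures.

2.67 L_☉

L/L_☉ = (R/R_☉)² (T/T_☉)⁴ = (0.303)² × (13400/5772)⁴
       = 0.09181 × (2.322)⁴ = 0.09181 × 29.05 = 2.667.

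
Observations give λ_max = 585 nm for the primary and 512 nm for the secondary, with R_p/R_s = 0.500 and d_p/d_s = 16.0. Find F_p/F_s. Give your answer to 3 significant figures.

Wien's law: T_p/T_s = λ_s/λ_p = 512/585 = 0.8752.
L_p/L_s = (R_p/R_s)²(T_p/T_s)⁴ = (0.500)²(0.8752)⁴ = 0.1467.
F_p/F_s = (L_p/L_s)/(d_p/d_s)² = 0.1467/(16.0)² = 5.730×10^-4.

5.73×10^-4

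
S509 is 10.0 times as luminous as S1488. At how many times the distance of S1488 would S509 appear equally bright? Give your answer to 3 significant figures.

Equal flux requires L_S509/d_S509² = L_S1488/d_S1488², so d_S509/d_S1488 = √(L_S509/L_S1488)
= √(10.0) = 3.162.

3.16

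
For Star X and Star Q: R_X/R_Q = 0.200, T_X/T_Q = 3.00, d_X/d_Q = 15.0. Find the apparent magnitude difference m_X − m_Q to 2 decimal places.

L_X/L_Q = (0.200)²(3.00)⁴ = 3.240.
F_X/F_Q = (L_X/L_Q)/(d_X/d_Q)² = 3.240/225.0 = 0.01440.
m_X − m_Q = −2.5 log₁₀(0.01440) = 4.60.

4.60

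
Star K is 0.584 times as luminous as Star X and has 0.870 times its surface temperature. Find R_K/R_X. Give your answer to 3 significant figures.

L ∝ R²T⁴ gives R ∝ √L / T², so
R_K/R_X = √(0.584) / (0.870)² = 0.7642 / 0.7569 = 1.010.

1.01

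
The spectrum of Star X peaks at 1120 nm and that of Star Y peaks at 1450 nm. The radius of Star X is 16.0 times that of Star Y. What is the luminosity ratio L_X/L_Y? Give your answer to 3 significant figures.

Wien's law gives T ∝ 1/λ_max, so T_X/T_Y = λ_Y/λ_X = 1450/1120 = 1.295.
Then L ∝ R²T⁴ gives L_X/L_Y = (16.0)² × (1.295)⁴ = 256.0 × 2.809 = 719.2.

719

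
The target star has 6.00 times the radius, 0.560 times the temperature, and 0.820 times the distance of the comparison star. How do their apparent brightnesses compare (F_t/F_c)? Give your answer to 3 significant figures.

5.27

L_t/L_c = (R_t/R_c)²(T_t/T_c)⁴ = (6.00)² × (0.560)⁴ = 3.540.
F_t/F_c = (L_t/L_c)/(d_t/d_c)² = 3.540 / (0.820)² = 5.265.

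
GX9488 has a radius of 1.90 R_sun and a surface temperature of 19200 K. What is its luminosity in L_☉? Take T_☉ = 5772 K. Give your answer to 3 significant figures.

L/L_☉ = (R/R_☉)² (T/T_☉)⁴ = (1.90)² × (19200/5772)⁴
       = 3.610 × (3.326)⁴ = 3.610 × 122.4 = 442.0.

442 L_☉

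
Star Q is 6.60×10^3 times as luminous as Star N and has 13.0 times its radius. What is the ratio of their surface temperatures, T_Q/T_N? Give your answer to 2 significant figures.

2.5

L ∝ R²T⁴ gives T ∝ (L/R²)^(1/4), so
T_Q/T_N = (6.60×10^3 / 13.0²)^(1/4) = (39.05)^(1/4) = 2.500.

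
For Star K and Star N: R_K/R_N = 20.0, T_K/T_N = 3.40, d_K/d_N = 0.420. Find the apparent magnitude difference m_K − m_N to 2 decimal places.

-13.70

L_K/L_N = (20.0)²(3.40)⁴ = 5.345×10^4.
F_K/F_N = (L_K/L_N)/(d_K/d_N)² = 5.345×10^4/0.1764 = 3.030×10^5.
m_K − m_N = −2.5 log₁₀(3.030×10^5) = -13.70.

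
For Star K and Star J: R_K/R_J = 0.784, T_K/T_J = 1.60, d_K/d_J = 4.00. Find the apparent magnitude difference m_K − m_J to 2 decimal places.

1.50

L_K/L_J = (0.784)²(1.60)⁴ = 4.028.
F_K/F_J = (L_K/L_J)/(d_K/d_J)² = 4.028/16.00 = 0.2518.
m_K − m_J = −2.5 log₁₀(0.2518) = 1.50.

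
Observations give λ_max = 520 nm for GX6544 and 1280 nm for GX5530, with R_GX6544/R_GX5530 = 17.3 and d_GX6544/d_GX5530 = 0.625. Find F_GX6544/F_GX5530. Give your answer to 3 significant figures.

Wien's law: T_GX6544/T_GX5530 = λ_GX5530/λ_GX6544 = 1280/520 = 2.462.
L_GX6544/L_GX5530 = (R_GX6544/R_GX5530)²(T_GX6544/T_GX5530)⁴ = (17.3)²(2.462)⁴ = 1.099×10^4.
F_GX6544/F_GX5530 = (L_GX6544/L_GX5530)/(d_GX6544/d_GX5530)² = 1.099×10^4/(0.625)² = 2.813×10^4.

2.81×10^4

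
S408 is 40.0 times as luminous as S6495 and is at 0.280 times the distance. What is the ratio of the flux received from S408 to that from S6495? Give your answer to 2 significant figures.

F = L/(4πd²), so F_S408/F_S6495 = (L_S408/L_S6495) / (d_S408/d_S6495)²
= 40.0 / (0.280)² = 40.0 / 0.07840 = 510.2.

5.1×10^2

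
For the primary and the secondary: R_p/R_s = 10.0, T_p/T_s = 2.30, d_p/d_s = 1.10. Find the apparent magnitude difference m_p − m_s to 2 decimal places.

-8.41

L_p/L_s = (10.0)²(2.30)⁴ = 2798.
F_p/F_s = (L_p/L_s)/(d_p/d_s)² = 2798/1.210 = 2313.
m_p − m_s = −2.5 log₁₀(2313) = -8.41.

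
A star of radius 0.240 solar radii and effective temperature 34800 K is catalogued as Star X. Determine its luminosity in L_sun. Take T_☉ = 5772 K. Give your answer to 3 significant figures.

76.1 L_sun

L/L_☉ = (R/R_☉)² (T/T_☉)⁴ = (0.240)² × (34800/5772)⁴
       = 0.05760 × (6.029)⁴ = 0.05760 × 1321 = 76.11.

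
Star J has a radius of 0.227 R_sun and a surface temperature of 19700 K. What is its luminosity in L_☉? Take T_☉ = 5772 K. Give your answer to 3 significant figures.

6.99 L_☉

L/L_☉ = (R/R_☉)² (T/T_☉)⁴ = (0.227)² × (19700/5772)⁴
       = 0.05153 × (3.413)⁴ = 0.05153 × 135.7 = 6.992.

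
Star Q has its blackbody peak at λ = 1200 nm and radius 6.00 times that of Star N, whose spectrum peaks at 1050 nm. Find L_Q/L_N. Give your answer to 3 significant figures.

Wien's law gives T ∝ 1/λ_max, so T_Q/T_N = λ_N/λ_Q = 1050/1200 = 0.8750.
Then L ∝ R²T⁴ gives L_Q/L_N = (6.00)² × (0.8750)⁴ = 36.00 × 0.5862 = 21.10.

21.1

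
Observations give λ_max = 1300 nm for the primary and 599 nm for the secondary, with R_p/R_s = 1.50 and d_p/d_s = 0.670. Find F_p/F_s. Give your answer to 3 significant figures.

Wien's law: T_p/T_s = λ_s/λ_p = 599/1300 = 0.4608.
L_p/L_s = (R_p/R_s)²(T_p/T_s)⁴ = (1.50)²(0.4608)⁴ = 0.1014.
F_p/F_s = (L_p/L_s)/(d_p/d_s)² = 0.1014/(0.670)² = 0.2259.

0.226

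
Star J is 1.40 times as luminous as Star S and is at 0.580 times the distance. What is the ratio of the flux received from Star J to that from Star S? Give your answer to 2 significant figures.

F = L/(4πd²), so F_J/F_S = (L_J/L_S) / (d_J/d_S)²
= 1.40 / (0.580)² = 1.40 / 0.3364 = 4.162.

4.2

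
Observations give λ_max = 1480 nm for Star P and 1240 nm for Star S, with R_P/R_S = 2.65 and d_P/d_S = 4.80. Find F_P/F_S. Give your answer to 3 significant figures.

0.150

Wien's law: T_P/T_S = λ_S/λ_P = 1240/1480 = 0.8378.
L_P/L_S = (R_P/R_S)²(T_P/T_S)⁴ = (2.65)²(0.8378)⁴ = 3.460.
F_P/F_S = (L_P/L_S)/(d_P/d_S)² = 3.460/(4.80)² = 0.1502.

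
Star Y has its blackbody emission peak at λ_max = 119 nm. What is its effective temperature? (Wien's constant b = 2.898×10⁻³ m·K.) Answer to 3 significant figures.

T = b/λ_max = 2.898×10⁻³ / (119×10⁻⁹) = 2.435×10^4 K.

2.44×10^4 K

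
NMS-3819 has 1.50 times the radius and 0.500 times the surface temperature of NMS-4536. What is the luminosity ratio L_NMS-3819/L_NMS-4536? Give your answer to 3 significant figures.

From the Stefan–Boltzmann law, L ∝ R²T⁴, so
L_NMS-3819/L_NMS-4536 = (R_NMS-3819/R_NMS-4536)² (T_NMS-3819/T_NMS-4536)⁴ = (1.50)² × (0.500)⁴ = 2.250 × 0.06250 = 0.1406.

0.141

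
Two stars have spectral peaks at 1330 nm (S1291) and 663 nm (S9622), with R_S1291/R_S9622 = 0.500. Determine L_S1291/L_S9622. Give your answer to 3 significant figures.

0.0154

Wien's law gives T ∝ 1/λ_max, so T_S1291/T_S9622 = λ_S9622/λ_S1291 = 663/1330 = 0.4985.
Then L ∝ R²T⁴ gives L_S1291/L_S9622 = (0.500)² × (0.4985)⁴ = 0.2500 × 0.06175 = 0.01544.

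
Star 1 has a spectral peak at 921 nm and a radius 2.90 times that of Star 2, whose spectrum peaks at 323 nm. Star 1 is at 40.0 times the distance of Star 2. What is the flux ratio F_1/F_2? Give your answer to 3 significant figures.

Wien's law: T_1/T_2 = λ_2/λ_1 = 323/921 = 0.3507.
L_1/L_2 = (R_1/R_2)²(T_1/T_2)⁴ = (2.90)²(0.3507)⁴ = 0.1272.
F_1/F_2 = (L_1/L_2)/(d_1/d_2)² = 0.1272/(40.0)² = 7.951×10^-5.

7.95×10^-5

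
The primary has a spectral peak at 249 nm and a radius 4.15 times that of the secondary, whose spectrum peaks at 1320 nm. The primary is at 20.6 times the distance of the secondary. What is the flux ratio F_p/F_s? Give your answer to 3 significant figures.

Wien's law: T_p/T_s = λ_s/λ_p = 1320/249 = 5.301.
L_p/L_s = (R_p/R_s)²(T_p/T_s)⁴ = (4.15)²(5.301)⁴ = 1.360×10^4.
F_p/F_s = (L_p/L_s)/(d_p/d_s)² = 1.360×10^4/(20.6)² = 32.05.

32.1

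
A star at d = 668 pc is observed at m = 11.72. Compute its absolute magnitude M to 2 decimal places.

M = m − 5 log₁₀(d/10 pc) = 11.72 − 5 log₁₀(668/10)
  = 11.72 − 5 × 1.825 = 11.72 − 9.12 = 2.60.

2.60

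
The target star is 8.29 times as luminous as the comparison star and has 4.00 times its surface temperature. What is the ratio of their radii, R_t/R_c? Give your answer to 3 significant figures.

L ∝ R²T⁴ gives R ∝ √L / T², so
R_t/R_c = √(8.29) / (4.00)² = 2.879 / 16.00 = 0.1800.

0.180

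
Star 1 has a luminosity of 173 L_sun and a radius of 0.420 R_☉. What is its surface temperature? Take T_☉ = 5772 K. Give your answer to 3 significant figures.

T/T_☉ = (L/L_☉)^(1/4) / (R/R_☉)^(1/2)
T = 5772 × (173)^(1/4) / √(0.420) = 5772 × 3.627 / 0.6481 = 3.230×10^4 K.

3.23×10^4 K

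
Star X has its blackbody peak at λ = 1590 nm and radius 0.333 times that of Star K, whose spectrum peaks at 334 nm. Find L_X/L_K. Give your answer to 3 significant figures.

Wien's law gives T ∝ 1/λ_max, so T_X/T_K = λ_K/λ_X = 334/1590 = 0.2101.
Then L ∝ R²T⁴ gives L_X/L_K = (0.333)² × (0.2101)⁴ = 0.1109 × 0.001947 = 2.159×10^-4.

2.16×10^-4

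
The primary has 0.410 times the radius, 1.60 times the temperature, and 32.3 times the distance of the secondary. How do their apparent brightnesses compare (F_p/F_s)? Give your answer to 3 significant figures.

L_p/L_s = (R_p/R_s)²(T_p/T_s)⁴ = (0.410)² × (1.60)⁴ = 1.102.
F_p/F_s = (L_p/L_s)/(d_p/d_s)² = 1.102 / (32.3)² = 0.001056.

0.00106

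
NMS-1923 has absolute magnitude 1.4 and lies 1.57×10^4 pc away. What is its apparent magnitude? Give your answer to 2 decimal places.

17.38

m = M + 5 log₁₀(d/10 pc) = 1.4 + 5 log₁₀(1.57×10^4/10)
  = 1.4 + 5 × 3.196 = 1.4 + 15.98 = 17.38.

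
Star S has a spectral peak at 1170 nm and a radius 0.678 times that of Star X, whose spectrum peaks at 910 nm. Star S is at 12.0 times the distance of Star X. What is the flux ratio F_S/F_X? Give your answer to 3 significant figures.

Wien's law: T_S/T_X = λ_X/λ_S = 910/1170 = 0.7778.
L_S/L_X = (R_S/R_X)²(T_S/T_X)⁴ = (0.678)²(0.7778)⁴ = 0.1682.
F_S/F_X = (L_S/L_X)/(d_S/d_X)² = 0.1682/(12.0)² = 0.001168.

0.00117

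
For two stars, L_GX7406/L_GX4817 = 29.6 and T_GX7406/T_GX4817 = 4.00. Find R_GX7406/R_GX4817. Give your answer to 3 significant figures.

0.340

L ∝ R²T⁴ gives R ∝ √L / T², so
R_GX7406/R_GX4817 = √(29.6) / (4.00)² = 5.441 / 16.00 = 0.3400.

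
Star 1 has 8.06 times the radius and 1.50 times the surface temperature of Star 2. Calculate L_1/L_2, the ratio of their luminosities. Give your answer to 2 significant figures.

From the Stefan–Boltzmann law, L ∝ R²T⁴, so
L_1/L_2 = (R_1/R_2)² (T_1/T_2)⁴ = (8.06)² × (1.50)⁴ = 64.96 × 5.062 = 328.9.

3.3×10^2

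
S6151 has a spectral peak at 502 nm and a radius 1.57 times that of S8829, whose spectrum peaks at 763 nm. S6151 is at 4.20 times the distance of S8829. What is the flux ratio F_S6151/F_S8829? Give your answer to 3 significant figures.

Wien's law: T_S6151/T_S8829 = λ_S8829/λ_S6151 = 763/502 = 1.520.
L_S6151/L_S8829 = (R_S6151/R_S8829)²(T_S6151/T_S8829)⁴ = (1.57)²(1.520)⁴ = 13.15.
F_S6151/F_S8829 = (L_S6151/L_S8829)/(d_S6151/d_S8829)² = 13.15/(4.20)² = 0.7457.

0.746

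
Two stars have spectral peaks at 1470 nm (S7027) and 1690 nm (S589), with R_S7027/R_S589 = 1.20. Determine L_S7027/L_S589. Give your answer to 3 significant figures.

2.52

Wien's law gives T ∝ 1/λ_max, so T_S7027/T_S589 = λ_S589/λ_S7027 = 1690/1470 = 1.150.
Then L ∝ R²T⁴ gives L_S7027/L_S589 = (1.20)² × (1.150)⁴ = 1.440 × 1.747 = 2.516.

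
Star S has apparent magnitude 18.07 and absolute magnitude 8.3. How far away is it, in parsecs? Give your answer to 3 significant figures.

m − M = 5 log₁₀(d/10 pc)
18.07 − (8.3) = 9.77 = 5 log₁₀(d/10)
d = 10 × 10^(9.77/5) = 10 × 10^1.954 = 899.5 pc.

899 pc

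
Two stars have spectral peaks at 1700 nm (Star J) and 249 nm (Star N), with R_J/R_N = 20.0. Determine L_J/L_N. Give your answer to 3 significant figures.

Wien's law gives T ∝ 1/λ_max, so T_J/T_N = λ_N/λ_J = 249/1700 = 0.1465.
Then L ∝ R²T⁴ gives L_J/L_N = (20.0)² × (0.1465)⁴ = 400.0 × 4.603×10^-4 = 0.1841.

0.184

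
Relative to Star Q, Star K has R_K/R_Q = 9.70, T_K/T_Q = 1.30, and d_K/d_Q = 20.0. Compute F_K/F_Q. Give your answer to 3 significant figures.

L_K/L_Q = (R_K/R_Q)²(T_K/T_Q)⁴ = (9.70)² × (1.30)⁴ = 268.7.
F_K/F_Q = (L_K/L_Q)/(d_K/d_Q)² = 268.7 / (20.0)² = 0.6718.

0.672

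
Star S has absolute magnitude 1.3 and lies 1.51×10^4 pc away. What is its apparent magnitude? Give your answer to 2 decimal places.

m = M + 5 log₁₀(d/10 pc) = 1.3 + 5 log₁₀(1.51×10^4/10)
  = 1.3 + 5 × 3.179 = 1.3 + 15.89 = 17.19.

17.19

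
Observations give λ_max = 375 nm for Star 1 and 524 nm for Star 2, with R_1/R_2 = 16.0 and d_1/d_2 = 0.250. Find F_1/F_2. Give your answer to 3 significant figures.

1.56×10^4

Wien's law: T_1/T_2 = λ_2/λ_1 = 524/375 = 1.397.
L_1/L_2 = (R_1/R_2)²(T_1/T_2)⁴ = (16.0)²(1.397)⁴ = 976.0.
F_1/F_2 = (L_1/L_2)/(d_1/d_2)² = 976.0/(0.250)² = 1.562×10^4.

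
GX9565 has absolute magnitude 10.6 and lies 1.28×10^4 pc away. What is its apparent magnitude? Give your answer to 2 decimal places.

26.14

m = M + 5 log₁₀(d/10 pc) = 10.6 + 5 log₁₀(1.28×10^4/10)
  = 10.6 + 5 × 3.107 = 10.6 + 15.54 = 26.14.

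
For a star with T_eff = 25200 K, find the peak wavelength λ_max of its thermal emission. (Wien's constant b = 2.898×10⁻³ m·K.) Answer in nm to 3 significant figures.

λ_max = b/T = 2.898×10⁻³ / 25200 = 1.15×10^-7 m = 115.0 nm.

115 nm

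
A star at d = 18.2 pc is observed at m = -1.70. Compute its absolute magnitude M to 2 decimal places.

M = m − 5 log₁₀(d/10 pc) = -1.70 − 5 log₁₀(18.2/10)
  = -1.70 − 5 × 0.260 = -1.70 − 1.30 = -3.00.

-3.00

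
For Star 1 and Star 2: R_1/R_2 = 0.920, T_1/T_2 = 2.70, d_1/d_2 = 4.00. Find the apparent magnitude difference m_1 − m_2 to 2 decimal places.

L_1/L_2 = (0.920)²(2.70)⁴ = 44.98.
F_1/F_2 = (L_1/L_2)/(d_1/d_2)² = 44.98/16.00 = 2.811.
m_1 − m_2 = −2.5 log₁₀(2.811) = -1.12.

-1.12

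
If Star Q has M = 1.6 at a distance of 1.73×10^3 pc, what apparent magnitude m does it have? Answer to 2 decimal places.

12.79

m = M + 5 log₁₀(d/10 pc) = 1.6 + 5 log₁₀(1.73×10^3/10)
  = 1.6 + 5 × 2.238 = 1.6 + 11.19 = 12.79.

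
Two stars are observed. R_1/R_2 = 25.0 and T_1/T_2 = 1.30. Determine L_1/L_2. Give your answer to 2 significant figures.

1.8×10^3

From the Stefan–Boltzmann law, L ∝ R²T⁴, so
L_1/L_2 = (R_1/R_2)² (T_1/T_2)⁴ = (25.0)² × (1.30)⁴ = 625.0 × 2.856 = 1785.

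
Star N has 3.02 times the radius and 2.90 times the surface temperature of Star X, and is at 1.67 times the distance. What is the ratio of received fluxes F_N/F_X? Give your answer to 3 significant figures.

L_N/L_X = (R_N/R_X)²(T_N/T_X)⁴ = (3.02)² × (2.90)⁴ = 645.1.
F_N/F_X = (L_N/L_X)/(d_N/d_X)² = 645.1 / (1.67)² = 231.3.

231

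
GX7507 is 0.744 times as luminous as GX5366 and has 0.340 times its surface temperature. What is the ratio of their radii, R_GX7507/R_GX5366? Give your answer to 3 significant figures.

7.46

L ∝ R²T⁴ gives R ∝ √L / T², so
R_GX7507/R_GX5366 = √(0.744) / (0.340)² = 0.8626 / 0.1156 = 7.462.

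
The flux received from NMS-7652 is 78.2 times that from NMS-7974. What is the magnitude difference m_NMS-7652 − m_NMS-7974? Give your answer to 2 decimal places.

-4.73

m_NMS-7652 − m_NMS-7974 = −2.5 log₁₀(F_NMS-7652/F_NMS-7974) = −2.5 log₁₀(78.2) = −2.5 × (1.893) = -4.733.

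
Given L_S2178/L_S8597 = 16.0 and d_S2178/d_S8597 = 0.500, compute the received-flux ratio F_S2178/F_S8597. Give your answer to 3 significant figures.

F = L/(4πd²), so F_S2178/F_S8597 = (L_S2178/L_S8597) / (d_S2178/d_S8597)²
= 16.0 / (0.500)² = 16.0 / 0.2500 = 64.00.

64.0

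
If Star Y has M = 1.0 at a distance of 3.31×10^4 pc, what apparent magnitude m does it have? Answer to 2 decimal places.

m = M + 5 log₁₀(d/10 pc) = 1.0 + 5 log₁₀(3.31×10^4/10)
  = 1.0 + 5 × 3.520 = 1.0 + 17.60 = 18.60.

18.60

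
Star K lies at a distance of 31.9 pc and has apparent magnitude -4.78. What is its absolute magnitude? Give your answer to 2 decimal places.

M = m − 5 log₁₀(d/10 pc) = -4.78 − 5 log₁₀(31.9/10)
  = -4.78 − 5 × 0.504 = -4.78 − 2.52 = -7.30.

-7.30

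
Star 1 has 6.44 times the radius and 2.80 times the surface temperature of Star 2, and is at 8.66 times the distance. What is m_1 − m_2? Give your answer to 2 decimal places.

L_1/L_2 = (6.44)²(2.80)⁴ = 2549.
F_1/F_2 = (L_1/L_2)/(d_1/d_2)² = 2549/75.00 = 33.99.
m_1 − m_2 = −2.5 log₁₀(33.99) = -3.83.

-3.83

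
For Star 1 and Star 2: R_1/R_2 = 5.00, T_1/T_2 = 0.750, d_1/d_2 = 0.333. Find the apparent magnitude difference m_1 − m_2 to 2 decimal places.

L_1/L_2 = (5.00)²(0.750)⁴ = 7.910.
F_1/F_2 = (L_1/L_2)/(d_1/d_2)² = 7.910/0.1109 = 71.33.
m_1 − m_2 = −2.5 log₁₀(71.33) = -4.63.

-4.63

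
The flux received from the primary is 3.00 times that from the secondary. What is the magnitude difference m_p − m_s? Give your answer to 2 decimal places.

-1.19

m_p − m_s = −2.5 log₁₀(F_p/F_s) = −2.5 log₁₀(3.00) = −2.5 × (0.477) = -1.193.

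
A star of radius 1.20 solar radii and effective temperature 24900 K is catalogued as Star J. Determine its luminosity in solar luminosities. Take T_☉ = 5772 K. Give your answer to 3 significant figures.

L/L_☉ = (R/R_☉)² (T/T_☉)⁴ = (1.20)² × (24900/5772)⁴
       = 1.440 × (4.314)⁴ = 1.440 × 346.3 = 498.7.

499 solar luminosities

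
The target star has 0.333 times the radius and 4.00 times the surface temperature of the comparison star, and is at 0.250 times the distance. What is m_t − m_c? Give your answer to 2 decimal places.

-6.64

L_t/L_c = (0.333)²(4.00)⁴ = 28.39.
F_t/F_c = (L_t/L_c)/(d_t/d_c)² = 28.39/0.06250 = 454.2.
m_t − m_c = −2.5 log₁₀(454.2) = -6.64.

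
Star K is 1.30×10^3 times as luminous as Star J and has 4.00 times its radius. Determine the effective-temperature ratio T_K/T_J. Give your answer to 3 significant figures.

3.00

L ∝ R²T⁴ gives T ∝ (L/R²)^(1/4), so
T_K/T_J = (1.30×10^3 / 4.00²)^(1/4) = (81.25)^(1/4) = 3.002.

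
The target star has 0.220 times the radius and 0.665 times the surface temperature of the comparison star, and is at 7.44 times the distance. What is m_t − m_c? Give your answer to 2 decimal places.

9.42

L_t/L_c = (0.220)²(0.665)⁴ = 0.009465.
F_t/F_c = (L_t/L_c)/(d_t/d_c)² = 0.009465/55.35 = 1.710×10^-4.
m_t − m_c = −2.5 log₁₀(1.710×10^-4) = 9.42.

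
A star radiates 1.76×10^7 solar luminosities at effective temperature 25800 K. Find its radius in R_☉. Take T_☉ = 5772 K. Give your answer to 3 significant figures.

R/R_☉ = √(L/L_☉) / (T/T_☉)² = √(1.76×10^7) / (4.470)²
       = 4195 / 19.98 = 210.0.

210 R_☉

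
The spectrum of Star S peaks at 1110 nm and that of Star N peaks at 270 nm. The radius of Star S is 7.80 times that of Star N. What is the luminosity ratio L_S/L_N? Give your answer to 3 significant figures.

0.213

Wien's law gives T ∝ 1/λ_max, so T_S/T_N = λ_N/λ_S = 270/1110 = 0.2432.
Then L ∝ R²T⁴ gives L_S/L_N = (7.80)² × (0.2432)⁴ = 60.84 × 0.003501 = 0.2130.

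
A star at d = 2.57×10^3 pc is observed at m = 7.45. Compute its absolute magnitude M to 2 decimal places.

M = m − 5 log₁₀(d/10 pc) = 7.45 − 5 log₁₀(2.57×10^3/10)
  = 7.45 − 5 × 2.410 = 7.45 − 12.05 = -4.60.

-4.60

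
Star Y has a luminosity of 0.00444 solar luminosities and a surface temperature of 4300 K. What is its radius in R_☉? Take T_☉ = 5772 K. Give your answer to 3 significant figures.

0.120 R_☉

R/R_☉ = √(L/L_☉) / (T/T_☉)² = √(0.00444) / (0.7450)²
       = 0.06663 / 0.5550 = 0.1201.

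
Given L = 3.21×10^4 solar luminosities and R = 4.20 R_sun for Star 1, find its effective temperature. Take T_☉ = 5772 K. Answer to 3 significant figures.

T/T_☉ = (L/L_☉)^(1/4) / (R/R_☉)^(1/2)
T = 5772 × (3.21×10^4)^(1/4) / √(4.20) = 5772 × 13.39 / 2.049 = 3.770×10^4 K.

3.77×10^4 K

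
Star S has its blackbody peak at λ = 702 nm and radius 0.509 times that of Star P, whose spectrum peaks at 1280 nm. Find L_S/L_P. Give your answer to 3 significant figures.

Wien's law gives T ∝ 1/λ_max, so T_S/T_P = λ_P/λ_S = 1280/702 = 1.823.
Then L ∝ R²T⁴ gives L_S/L_P = (0.509)² × (1.823)⁴ = 0.2591 × 11.05 = 2.864.

2.86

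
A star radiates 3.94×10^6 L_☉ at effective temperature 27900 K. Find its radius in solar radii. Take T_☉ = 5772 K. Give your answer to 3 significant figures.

85.0 solar radii

R/R_☉ = √(L/L_☉) / (T/T_☉)² = √(3.94×10^6) / (4.834)²
       = 1985 / 23.36 = 84.96.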